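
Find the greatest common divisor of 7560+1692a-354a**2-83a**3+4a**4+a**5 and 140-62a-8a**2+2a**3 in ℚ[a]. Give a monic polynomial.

-35-2a+a**2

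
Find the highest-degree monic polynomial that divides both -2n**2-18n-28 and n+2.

n+2

Apply the Euclidean algorithm:
  -2n**2-18n-28 = (-2n-14)(n+2) + (0)
The last nonzero remainder n+2 is already monic.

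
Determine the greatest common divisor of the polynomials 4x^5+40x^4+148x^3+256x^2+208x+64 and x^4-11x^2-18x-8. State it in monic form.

x^3+4x^2+5x+2

Euclidean algorithm in ℚ[x]:
  4x^5+40x^4+148x^3+256x^2+208x+64 = (4x+40)(x^4-11x^2-18x-8) + (192x^3+768x^2+960x+384)
  x^4-11x^2-18x-8 = ((1/192)x-1/48)(192x^3+768x^2+960x+384) + (0)
Last nonzero remainder: 192x^3+768x^2+960x+384. Dividing through by 192 gives the monic gcd x^3+4x^2+5x+2.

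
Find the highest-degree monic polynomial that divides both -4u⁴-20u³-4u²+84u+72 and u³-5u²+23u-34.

u-2

Euclidean algorithm in ℚ[u]:
  -4u⁴-20u³-4u²+84u+72 = (-4u-40)(u³-5u²+23u-34) + (-112u²+868u-1288)
  u³-5u²+23u-34 = (-(1/112)u-11/448)(-112u²+868u-1288) + ((525/16)u-525/8)
  -112u²+868u-1288 = (-(256/75)u+1472/75)((525/16)u-525/8) + (0)
Last nonzero remainder: (525/16)u-525/8. Dividing through by 525/16 gives the monic gcd u-2.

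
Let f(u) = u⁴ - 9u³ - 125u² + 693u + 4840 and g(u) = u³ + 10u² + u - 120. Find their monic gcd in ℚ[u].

Euclidean algorithm in ℚ[u]:
  u⁴ - 9u³ - 125u² + 693u + 4840 = (u - 19)(u³ + 10u² + u - 120) + (64u² + 832u + 2560)
  u³ + 10u² + u - 120 = ((1/64)u - 3/64)(64u² + 832u + 2560) + (0)
Last nonzero remainder: 64u² + 832u + 2560. Dividing through by 64 gives the monic gcd u² + 13u + 40.

u² + 13u + 40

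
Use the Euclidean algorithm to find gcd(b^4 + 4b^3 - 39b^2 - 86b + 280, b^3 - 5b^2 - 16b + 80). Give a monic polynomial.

Apply the Euclidean algorithm:
  b^4 + 4b^3 - 39b^2 - 86b + 280 = (b + 9)(b^3 - 5b^2 - 16b + 80) + (22b^2 - 22b - 440)
  b^3 - 5b^2 - 16b + 80 = ((1/22)b - 2/11)(22b^2 - 22b - 440) + (0)
Last nonzero remainder: 22b^2 - 22b - 440. Dividing through by 22 gives the monic gcd b^2 - b - 20.

b^2 - b - 20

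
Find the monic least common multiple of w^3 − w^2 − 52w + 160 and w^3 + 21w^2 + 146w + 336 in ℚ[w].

Apply the Euclidean algorithm:
  w^3 − w^2 − 52w + 160 = (w^3 + 21w^2 + 146w + 336) + (−22w^2 − 198w − 176)
  w^3 + 21w^2 + 146w + 336 = (−(1/22)w − 6/11)(−22w^2 − 198w − 176) + (30w + 240)
  −22w^2 − 198w − 176 = (−(11/15)w − 11/15)(30w + 240) + (0)
Last nonzero remainder: 30w + 240. Dividing through by 30 gives the monic gcd w + 8.
Then lcm(f, g) = f·g / gcd(f, g); expanding and making the result monic gives the answer.

w^5 + 12w^4 − 23w^3 − 558w^2 − 104w + 6720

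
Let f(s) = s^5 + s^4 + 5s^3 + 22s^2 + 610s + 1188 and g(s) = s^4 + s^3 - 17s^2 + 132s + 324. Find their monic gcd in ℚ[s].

s^3 - 5s^2 + 13s + 54

By polynomial division,
  s^5 + s^4 + 5s^3 + 22s^2 + 610s + 1188 = (s)(s^4 + s^3 - 17s^2 + 132s + 324) + (22s^3 - 110s^2 + 286s + 1188)
  s^4 + s^3 - 17s^2 + 132s + 324 = ((1/22)s + 3/11)(22s^3 - 110s^2 + 286s + 1188) + (0)
Last nonzero remainder: 22s^3 - 110s^2 + 286s + 1188. Dividing through by 22 gives the monic gcd s^3 - 5s^2 + 13s + 54.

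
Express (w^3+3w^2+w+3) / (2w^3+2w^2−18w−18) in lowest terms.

Euclidean algorithm in ℚ[w]:
  w^3+3w^2+w+3 = (1/2)(2w^3+2w^2−18w−18) + (2w^2+10w+12)
  2w^3+2w^2−18w−18 = (w−4)(2w^2+10w+12) + (10w+30)
  2w^2+10w+12 = ((1/5)w+2/5)(10w+30) + (0)
Last nonzero remainder: 10w+30. Dividing through by 10 gives the monic gcd w+3.
Cancel w+3 from numerator and denominator to get the reduced form.

(w^2+1)/(2w^2−4w−6)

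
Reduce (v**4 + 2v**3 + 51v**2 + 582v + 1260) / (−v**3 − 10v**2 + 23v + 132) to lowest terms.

(−v**3 + v**2 − 54v − 420)/(v**2 + 7v − 44)

Repeated division with remainder:
  v**4 + 2v**3 + 51v**2 + 582v + 1260 = (−v + 8)(−v**3 − 10v**2 + 23v + 132) + (154v**2 + 530v + 204)
  −v**3 − 10v**2 + 23v + 132 = (−(1/154)v − 505/11858)(154v**2 + 530v + 204) + ((278046/5929)v + 834138/5929)
  154v**2 + 530v + 204 = ((456533/139023)v + 201586/139023)((278046/5929)v + 834138/5929) + (0)
Last nonzero remainder: (278046/5929)v + 834138/5929. Dividing through by 278046/5929 gives the monic gcd v + 3.
Cancel v + 3 from numerator and denominator to get the reduced form.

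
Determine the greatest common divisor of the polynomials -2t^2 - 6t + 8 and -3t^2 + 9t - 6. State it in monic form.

Repeated division with remainder:
  -2t^2 - 6t + 8 = (2/3)(-3t^2 + 9t - 6) + (-12t + 12)
  -3t^2 + 9t - 6 = ((1/4)t - 1/2)(-12t + 12) + (0)
Last nonzero remainder: -12t + 12. Dividing through by -12 gives the monic gcd t - 1.

t - 1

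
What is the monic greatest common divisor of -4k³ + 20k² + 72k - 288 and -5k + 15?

Repeated division with remainder:
  -4k³ + 20k² + 72k - 288 = ((4/5)k² - (8/5)k - 96/5)(-5k + 15) + (0)
Last nonzero remainder: -5k + 15. Dividing through by -5 gives the monic gcd k - 3.

k - 3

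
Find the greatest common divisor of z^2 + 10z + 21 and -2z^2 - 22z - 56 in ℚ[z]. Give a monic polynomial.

By polynomial division,
  z^2 + 10z + 21 = (-1/2)(-2z^2 - 22z - 56) + (-z - 7)
  -2z^2 - 22z - 56 = (2z + 8)(-z - 7) + (0)
Last nonzero remainder: -z - 7. Dividing through by -1 gives the monic gcd z + 7.

z + 7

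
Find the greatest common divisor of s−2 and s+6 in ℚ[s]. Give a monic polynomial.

1

Euclidean algorithm in ℚ[s]:
  s−2 = (s+6) + (−8)
  s+6 = (−(1/8)s−3/4)(−8) + (0)
The last nonzero remainder is the constant −8, so the polynomials are coprime and gcd = 1.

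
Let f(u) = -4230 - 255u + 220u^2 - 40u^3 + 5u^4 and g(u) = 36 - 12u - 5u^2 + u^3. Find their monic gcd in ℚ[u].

Euclidean algorithm in ℚ[u]:
  5u^4 - 40u^3 + 220u^2 - 255u - 4230 = (5u - 15)(u^3 - 5u^2 - 12u + 36) + (205u^2 - 615u - 3690)
  u^3 - 5u^2 - 12u + 36 = ((1/205)u - 2/205)(205u^2 - 615u - 3690) + (0)
Last nonzero remainder: 205u^2 - 615u - 3690. Dividing through by 205 gives the monic gcd u^2 - 3u - 18.

-18 - 3u + u^2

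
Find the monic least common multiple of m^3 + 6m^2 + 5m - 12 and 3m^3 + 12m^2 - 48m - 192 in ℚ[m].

By polynomial division,
  m^3 + 6m^2 + 5m - 12 = (1/3)(3m^3 + 12m^2 - 48m - 192) + (2m^2 + 21m + 52)
  3m^3 + 12m^2 - 48m - 192 = ((3/2)m - 39/4)(2m^2 + 21m + 52) + ((315/4)m + 315)
  2m^2 + 21m + 52 = ((8/315)m + 52/315)((315/4)m + 315) + (0)
Last nonzero remainder: (315/4)m + 315. Dividing through by 315/4 gives the monic gcd m + 4.
Then lcm(f, g) = f·g / gcd(f, g); expanding and making the result monic gives the answer.

m^5 + 6m^4 - 11m^3 - 108m^2 - 80m + 192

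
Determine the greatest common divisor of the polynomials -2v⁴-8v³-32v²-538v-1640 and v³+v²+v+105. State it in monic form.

v+5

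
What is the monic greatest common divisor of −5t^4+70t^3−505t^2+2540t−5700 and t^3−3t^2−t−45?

t−5

Repeated division with remainder:
  −5t^4+70t^3−505t^2+2540t−5700 = (−5t+55)(t^3−3t^2−t−45) + (−345t^2+2370t−3225)
  t^3−3t^2−t−45 = (−(1/345)t−89/7935)(−345t^2+2370t−3225) + ((8588/529)t−42940/529)
  −345t^2+2370t−3225 = (−(182505/8588)t+341205/8588)((8588/529)t−42940/529) + (0)
Last nonzero remainder: (8588/529)t−42940/529. Dividing through by 8588/529 gives the monic gcd t−5.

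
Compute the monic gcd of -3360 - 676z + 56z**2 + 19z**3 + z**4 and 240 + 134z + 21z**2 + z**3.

80 + 18z + z**2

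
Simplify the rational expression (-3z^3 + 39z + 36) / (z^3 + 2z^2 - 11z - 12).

(-3z^2 + 3z + 36)/(z^2 + z - 12)

Euclidean algorithm in ℚ[z]:
  -3z^3 + 39z + 36 = (-3)(z^3 + 2z^2 - 11z - 12) + (6z^2 + 6z)
  z^3 + 2z^2 - 11z - 12 = ((1/6)z + 1/6)(6z^2 + 6z) + (-12z - 12)
  6z^2 + 6z = (-(1/2)z)(-12z - 12) + (0)
Last nonzero remainder: -12z - 12. Dividing through by -12 gives the monic gcd z + 1.
Cancel z + 1 from numerator and denominator to get the reduced form.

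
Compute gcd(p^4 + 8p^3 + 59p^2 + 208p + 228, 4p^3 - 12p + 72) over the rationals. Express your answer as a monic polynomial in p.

p + 3

Euclidean algorithm in ℚ[p]:
  p^4 + 8p^3 + 59p^2 + 208p + 228 = ((1/4)p + 2)(4p^3 - 12p + 72) + (62p^2 + 214p + 84)
  4p^3 - 12p + 72 = ((2/31)p - 214/961)(62p^2 + 214p + 84) + ((29056/961)p + 87168/961)
  62p^2 + 214p + 84 = ((29791/14528)p + 6727/7264)((29056/961)p + 87168/961) + (0)
Last nonzero remainder: (29056/961)p + 87168/961. Dividing through by 29056/961 gives the monic gcd p + 3.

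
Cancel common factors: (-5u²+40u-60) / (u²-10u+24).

Apply the Euclidean algorithm:
  -5u²+40u-60 = (-5)(u²-10u+24) + (-10u+60)
  u²-10u+24 = (-(1/10)u+2/5)(-10u+60) + (0)
Last nonzero remainder: -10u+60. Dividing through by -10 gives the monic gcd u-6.
Cancel u-6 from numerator and denominator to get the reduced form.

(-5u+10)/(u-4)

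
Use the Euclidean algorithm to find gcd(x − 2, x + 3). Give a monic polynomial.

Repeated division with remainder:
  x − 2 = (x + 3) + (−5)
  x + 3 = (−(1/5)x − 3/5)(−5) + (0)
The last nonzero remainder is the constant −5, so the polynomials are coprime and gcd = 1.

1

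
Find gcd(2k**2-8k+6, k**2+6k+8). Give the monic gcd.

By polynomial division,
  2k**2-8k+6 = (2)(k**2+6k+8) + (-20k-10)
  k**2+6k+8 = (-(1/20)k-11/40)(-20k-10) + (21/4)
  -20k-10 = (-(80/21)k-40/21)(21/4) + (0)
The last nonzero remainder is the constant 21/4, so the polynomials are coprime and gcd = 1.

1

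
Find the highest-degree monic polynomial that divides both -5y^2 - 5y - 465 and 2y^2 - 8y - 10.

1

Euclidean algorithm in ℚ[y]:
  -5y^2 - 5y - 465 = (-5/2)(2y^2 - 8y - 10) + (-25y - 490)
  2y^2 - 8y - 10 = (-(2/25)y + 236/125)(-25y - 490) + (22878/25)
  -25y - 490 = (-(625/22878)y - 6125/11439)(22878/25) + (0)
The last nonzero remainder is the constant 22878/25, so the polynomials are coprime and gcd = 1.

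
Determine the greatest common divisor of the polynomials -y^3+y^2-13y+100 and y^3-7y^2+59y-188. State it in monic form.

y-4

Apply the Euclidean algorithm:
  -y^3+y^2-13y+100 = (-1)(y^3-7y^2+59y-188) + (-6y^2+46y-88)
  y^3-7y^2+59y-188 = (-(1/6)y-1/9)(-6y^2+46y-88) + ((445/9)y-1780/9)
  -6y^2+46y-88 = (-(54/445)y+198/445)((445/9)y-1780/9) + (0)
Last nonzero remainder: (445/9)y-1780/9. Dividing through by 445/9 gives the monic gcd y-4.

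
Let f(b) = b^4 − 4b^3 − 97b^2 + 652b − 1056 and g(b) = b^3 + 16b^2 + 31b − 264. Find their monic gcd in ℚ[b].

Euclidean algorithm in ℚ[b]:
  b^4 − 4b^3 − 97b^2 + 652b − 1056 = (b − 20)(b^3 + 16b^2 + 31b − 264) + (192b^2 + 1536b − 6336)
  b^3 + 16b^2 + 31b − 264 = ((1/192)b + 1/24)(192b^2 + 1536b − 6336) + (0)
Last nonzero remainder: 192b^2 + 1536b − 6336. Dividing through by 192 gives the monic gcd b^2 + 8b − 33.

b^2 + 8b − 33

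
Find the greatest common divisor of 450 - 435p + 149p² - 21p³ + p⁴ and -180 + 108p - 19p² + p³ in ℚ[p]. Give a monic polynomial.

30 - 13p + p²

Euclidean algorithm in ℚ[p]:
  p⁴ - 21p³ + 149p² - 435p + 450 = (p - 2)(p³ - 19p² + 108p - 180) + (3p² - 39p + 90)
  p³ - 19p² + 108p - 180 = ((1/3)p - 2)(3p² - 39p + 90) + (0)
Last nonzero remainder: 3p² - 39p + 90. Dividing through by 3 gives the monic gcd p² - 13p + 30.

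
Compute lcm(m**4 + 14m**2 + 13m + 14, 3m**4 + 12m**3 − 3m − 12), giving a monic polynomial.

Repeated division with remainder:
  m**4 + 14m**2 + 13m + 14 = (1/3)(3m**4 + 12m**3 − 3m − 12) + (−4m**3 + 14m**2 + 14m + 18)
  3m**4 + 12m**3 − 3m − 12 = (−(3/4)m − 45/8)(−4m**3 + 14m**2 + 14m + 18) + ((357/4)m**2 + (357/4)m + 357/4)
  −4m**3 + 14m**2 + 14m + 18 = (−(16/357)m + 24/119)((357/4)m**2 + (357/4)m + 357/4) + (0)
Last nonzero remainder: (357/4)m**2 + (357/4)m + 357/4. Dividing through by 357/4 gives the monic gcd m**2 + m + 1.
Then lcm(f, g) = f·g / gcd(f, g); expanding and making the result monic gives the answer.

m**6 + 3m**5 + 10m**4 + 55m**3 − 3m**2 − 10m − 56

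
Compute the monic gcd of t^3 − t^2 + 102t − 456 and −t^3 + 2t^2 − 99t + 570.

t^2 + 3t + 114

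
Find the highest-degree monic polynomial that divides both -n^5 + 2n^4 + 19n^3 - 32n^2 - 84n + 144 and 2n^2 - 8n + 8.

n^2 - 4n + 4

Euclidean algorithm in ℚ[n]:
  -n^5 + 2n^4 + 19n^3 - 32n^2 - 84n + 144 = (-(1/2)n^3 - n^2 + (15/2)n + 18)(2n^2 - 8n + 8) + (0)
Last nonzero remainder: 2n^2 - 8n + 8. Dividing through by 2 gives the monic gcd n^2 - 4n + 4.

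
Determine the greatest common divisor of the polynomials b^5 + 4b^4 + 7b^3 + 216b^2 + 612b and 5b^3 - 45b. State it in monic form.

Euclidean algorithm in ℚ[b]:
  b^5 + 4b^4 + 7b^3 + 216b^2 + 612b = ((1/5)b^2 + (4/5)b + 16/5)(5b^3 - 45b) + (252b^2 + 756b)
  5b^3 - 45b = ((5/252)b - 5/84)(252b^2 + 756b) + (0)
Last nonzero remainder: 252b^2 + 756b. Dividing through by 252 gives the monic gcd b^2 + 3b.

b^2 + 3b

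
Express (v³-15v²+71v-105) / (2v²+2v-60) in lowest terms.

(v²-10v+21)/(2v+12)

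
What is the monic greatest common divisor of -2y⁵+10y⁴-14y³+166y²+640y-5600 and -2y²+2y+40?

Repeated division with remainder:
  -2y⁵+10y⁴-14y³+166y²+640y-5600 = (y³-4y²+23y-140)(-2y²+2y+40) + (0)
Last nonzero remainder: -2y²+2y+40. Dividing through by -2 gives the monic gcd y²-y-20.

y²-y-20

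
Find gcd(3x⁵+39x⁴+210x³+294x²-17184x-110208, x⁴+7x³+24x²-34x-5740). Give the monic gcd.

Euclidean algorithm in ℚ[x]:
  3x⁵+39x⁴+210x³+294x²-17184x-110208 = (3x+18)(x⁴+7x³+24x²-34x-5740) + (12x³-36x²+648x-6888)
  x⁴+7x³+24x²-34x-5740 = ((1/12)x+5/6)(12x³-36x²+648x-6888) + (0)
Last nonzero remainder: 12x³-36x²+648x-6888. Dividing through by 12 gives the monic gcd x³-3x²+54x-574.

x³-3x²+54x-574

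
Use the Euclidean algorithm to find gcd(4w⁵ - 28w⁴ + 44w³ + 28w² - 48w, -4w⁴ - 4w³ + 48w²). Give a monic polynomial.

Apply the Euclidean algorithm:
  4w⁵ - 28w⁴ + 44w³ + 28w² - 48w = (-w + 8)(-4w⁴ - 4w³ + 48w²) + (124w³ - 356w² - 48w)
  -4w⁴ - 4w³ + 48w² = (-(1/31)w - 120/961)(124w³ - 356w² - 48w) + ((1920/961)w² - (5760/961)w)
  124w³ - 356w² - 48w = ((29791/480)w + 961/120)((1920/961)w² - (5760/961)w) + (0)
Last nonzero remainder: (1920/961)w² - (5760/961)w. Dividing through by 1920/961 gives the monic gcd w² - 3w.

w² - 3w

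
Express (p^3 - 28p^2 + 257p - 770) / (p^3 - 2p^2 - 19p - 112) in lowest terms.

(p^2 - 21p + 110)/(p^2 + 5p + 16)

Repeated division with remainder:
  p^3 - 28p^2 + 257p - 770 = (p^3 - 2p^2 - 19p - 112) + (-26p^2 + 276p - 658)
  p^3 - 2p^2 - 19p - 112 = (-(1/26)p - 56/169)(-26p^2 + 276p - 658) + ((7968/169)p - 55776/169)
  -26p^2 + 276p - 658 = (-(2197/3984)p + 7943/3984)((7968/169)p - 55776/169) + (0)
Last nonzero remainder: (7968/169)p - 55776/169. Dividing through by 7968/169 gives the monic gcd p - 7.
Cancel p - 7 from numerator and denominator to get the reduced form.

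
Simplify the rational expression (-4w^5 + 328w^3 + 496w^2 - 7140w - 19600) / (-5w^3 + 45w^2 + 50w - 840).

(4w^3 + 12w^2 - 180w - 700)/(5w - 30)

By polynomial division,
  -4w^5 + 328w^3 + 496w^2 - 7140w - 19600 = ((4/5)w^2 + (36/5)w + 36/5)(-5w^3 + 45w^2 + 50w - 840) + (484w^2 - 1452w - 13552)
  -5w^3 + 45w^2 + 50w - 840 = (-(5/484)w + 15/242)(484w^2 - 1452w - 13552) + (0)
Last nonzero remainder: 484w^2 - 1452w - 13552. Dividing through by 484 gives the monic gcd w^2 - 3w - 28.
Cancel w^2 - 3w - 28 from numerator and denominator to get the reduced form.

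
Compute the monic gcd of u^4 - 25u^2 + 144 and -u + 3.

u - 3

Apply the Euclidean algorithm:
  u^4 - 25u^2 + 144 = (-u^3 - 3u^2 + 16u + 48)(-u + 3) + (0)
Last nonzero remainder: -u + 3. Dividing through by -1 gives the monic gcd u - 3.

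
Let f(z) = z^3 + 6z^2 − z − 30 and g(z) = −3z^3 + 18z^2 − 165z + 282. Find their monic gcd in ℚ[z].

z − 2

Apply the Euclidean algorithm:
  z^3 + 6z^2 − z − 30 = (−1/3)(−3z^3 + 18z^2 − 165z + 282) + (12z^2 − 56z + 64)
  −3z^3 + 18z^2 − 165z + 282 = (−(1/4)z + 1/3)(12z^2 − 56z + 64) + (−(391/3)z + 782/3)
  12z^2 − 56z + 64 = (−(36/391)z + 96/391)(−(391/3)z + 782/3) + (0)
Last nonzero remainder: −(391/3)z + 782/3. Dividing through by −391/3 gives the monic gcd z − 2.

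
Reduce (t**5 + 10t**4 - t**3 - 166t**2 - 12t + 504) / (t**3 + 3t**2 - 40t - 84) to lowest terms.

Repeated division with remainder:
  t**5 + 10t**4 - t**3 - 166t**2 - 12t + 504 = (t**2 + 7t + 18)(t**3 + 3t**2 - 40t - 84) + (144t**2 + 1296t + 2016)
  t**3 + 3t**2 - 40t - 84 = ((1/144)t - 1/24)(144t**2 + 1296t + 2016) + (0)
Last nonzero remainder: 144t**2 + 1296t + 2016. Dividing through by 144 gives the monic gcd t**2 + 9t + 14.
Cancel t**2 + 9t + 14 from numerator and denominator to get the reduced form.

(t**3 + t**2 - 24t + 36)/(t - 6)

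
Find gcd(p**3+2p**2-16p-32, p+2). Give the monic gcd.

p+2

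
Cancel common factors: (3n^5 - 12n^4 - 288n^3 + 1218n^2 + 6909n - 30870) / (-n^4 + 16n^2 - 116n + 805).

(-3n^3 + 18n^2 + 147n - 882)/(n^2 - 2n + 23)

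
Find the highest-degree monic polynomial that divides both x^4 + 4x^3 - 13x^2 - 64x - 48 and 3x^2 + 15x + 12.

x^2 + 5x + 4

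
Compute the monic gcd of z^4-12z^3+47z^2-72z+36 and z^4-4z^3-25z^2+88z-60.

Repeated division with remainder:
  z^4-12z^3+47z^2-72z+36 = (z^4-4z^3-25z^2+88z-60) + (-8z^3+72z^2-160z+96)
  z^4-4z^3-25z^2+88z-60 = (-(1/8)z-5/8)(-8z^3+72z^2-160z+96) + (0)
Last nonzero remainder: -8z^3+72z^2-160z+96. Dividing through by -8 gives the monic gcd z^3-9z^2+20z-12.

z^3-9z^2+20z-12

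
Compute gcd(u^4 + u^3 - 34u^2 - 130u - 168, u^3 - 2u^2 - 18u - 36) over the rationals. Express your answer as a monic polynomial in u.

By polynomial division,
  u^4 + u^3 - 34u^2 - 130u - 168 = (u + 3)(u^3 - 2u^2 - 18u - 36) + (-10u^2 - 40u - 60)
  u^3 - 2u^2 - 18u - 36 = (-(1/10)u + 3/5)(-10u^2 - 40u - 60) + (0)
Last nonzero remainder: -10u^2 - 40u - 60. Dividing through by -10 gives the monic gcd u^2 + 4u + 6.

u^2 + 4u + 6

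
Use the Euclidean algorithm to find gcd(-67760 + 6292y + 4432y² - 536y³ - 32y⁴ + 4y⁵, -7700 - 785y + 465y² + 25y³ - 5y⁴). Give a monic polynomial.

Apply the Euclidean algorithm:
  4y⁵ - 32y⁴ - 536y³ + 4432y² + 6292y - 67760 = (-(4/5)y + 12/5)(-5y⁴ + 25y³ + 465y² - 785y - 7700) + (-224y³ + 2688y² + 2016y - 49280)
  -5y⁴ + 25y³ + 465y² - 785y - 7700 = ((5/224)y + 5/32)(-224y³ + 2688y² + 2016y - 49280) + (0)
Last nonzero remainder: -224y³ + 2688y² + 2016y - 49280. Dividing through by -224 gives the monic gcd y³ - 12y² - 9y + 220.

220 - 9y - 12y² + y³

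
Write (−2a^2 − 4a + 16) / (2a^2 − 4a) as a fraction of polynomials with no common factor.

(−a − 4)/(a)

Repeated division with remainder:
  −2a^2 − 4a + 16 = (−1)(2a^2 − 4a) + (−8a + 16)
  2a^2 − 4a = (−(1/4)a)(−8a + 16) + (0)
Last nonzero remainder: −8a + 16. Dividing through by −8 gives the monic gcd a − 2.
Cancel a − 2 from numerator and denominator to get the reduced form.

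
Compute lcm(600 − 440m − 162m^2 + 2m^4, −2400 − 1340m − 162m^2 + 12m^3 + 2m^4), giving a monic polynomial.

7200 − 1980m − 4064m^2 − 1111m^3 − 57m^4 + 11m^5 + m^6

Apply the Euclidean algorithm:
  2m^4 − 162m^2 − 440m + 600 = (2m^4 + 12m^3 − 162m^2 − 1340m − 2400) + (−12m^3 + 900m + 3000)
  2m^4 + 12m^3 − 162m^2 − 1340m − 2400 = (−(1/6)m − 1)(−12m^3 + 900m + 3000) + (−12m^2 + 60m + 600)
  −12m^3 + 900m + 3000 = (m + 5)(−12m^2 + 60m + 600) + (0)
Last nonzero remainder: −12m^2 + 60m + 600. Dividing through by −12 gives the monic gcd m^2 − 5m − 50.
Then lcm(f, g) = f·g / gcd(f, g); expanding and making the result monic gives the answer.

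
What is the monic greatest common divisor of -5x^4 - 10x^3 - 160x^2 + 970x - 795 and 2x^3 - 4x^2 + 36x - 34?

x - 1

Apply the Euclidean algorithm:
  -5x^4 - 10x^3 - 160x^2 + 970x - 795 = (-(5/2)x - 10)(2x^3 - 4x^2 + 36x - 34) + (-110x^2 + 1245x - 1135)
  2x^3 - 4x^2 + 36x - 34 = (-(1/55)x - 41/242)(-110x^2 + 1245x - 1135) + ((54763/242)x - 54763/242)
  -110x^2 + 1245x - 1135 = (-(26620/54763)x + 274670/54763)((54763/242)x - 54763/242) + (0)
Last nonzero remainder: (54763/242)x - 54763/242. Dividing through by 54763/242 gives the monic gcd x - 1.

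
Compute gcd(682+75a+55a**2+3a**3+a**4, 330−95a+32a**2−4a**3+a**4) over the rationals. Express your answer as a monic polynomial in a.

22+a+a**2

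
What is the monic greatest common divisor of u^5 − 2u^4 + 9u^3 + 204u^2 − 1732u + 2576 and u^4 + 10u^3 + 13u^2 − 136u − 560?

u^2 + 3u − 28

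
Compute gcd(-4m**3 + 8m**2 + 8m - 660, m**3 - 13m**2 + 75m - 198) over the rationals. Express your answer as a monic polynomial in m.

m**2 - 7m + 33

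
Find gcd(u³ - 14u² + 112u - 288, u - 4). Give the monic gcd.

Repeated division with remainder:
  u³ - 14u² + 112u - 288 = (u² - 10u + 72)(u - 4) + (0)
The last nonzero remainder u - 4 is already monic.

u - 4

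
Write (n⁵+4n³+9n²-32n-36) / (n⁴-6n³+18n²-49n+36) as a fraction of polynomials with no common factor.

(n³+n²-4n-4)/(n²-5n+4)

Euclidean algorithm in ℚ[n]:
  n⁵+4n³+9n²-32n-36 = (n+6)(n⁴-6n³+18n²-49n+36) + (22n³-50n²+226n-252)
  n⁴-6n³+18n²-49n+36 = ((1/22)n-41/242)(22n³-50n²+226n-252) + (-(90/121)n²+(90/121)n-810/121)
  22n³-50n²+226n-252 = (-(1331/45)n+1694/45)(-(90/121)n²+(90/121)n-810/121) + (0)
Last nonzero remainder: -(90/121)n²+(90/121)n-810/121. Dividing through by -90/121 gives the monic gcd n²-n+9.
Cancel n²-n+9 from numerator and denominator to get the reduced form.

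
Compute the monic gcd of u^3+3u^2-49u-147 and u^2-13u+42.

u-7

Apply the Euclidean algorithm:
  u^3+3u^2-49u-147 = (u+16)(u^2-13u+42) + (117u-819)
  u^2-13u+42 = ((1/117)u-2/39)(117u-819) + (0)
Last nonzero remainder: 117u-819. Dividing through by 117 gives the monic gcd u-7.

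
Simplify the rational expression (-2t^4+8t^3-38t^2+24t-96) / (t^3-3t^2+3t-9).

(-2t^2+8t-32)/(t-3)

By polynomial division,
  -2t^4+8t^3-38t^2+24t-96 = (-2t+2)(t^3-3t^2+3t-9) + (-26t^2-78)
  t^3-3t^2+3t-9 = (-(1/26)t+3/26)(-26t^2-78) + (0)
Last nonzero remainder: -26t^2-78. Dividing through by -26 gives the monic gcd t^2+3.
Cancel t^2+3 from numerator and denominator to get the reduced form.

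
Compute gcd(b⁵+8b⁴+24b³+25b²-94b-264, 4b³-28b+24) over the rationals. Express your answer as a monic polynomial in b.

b²+b-6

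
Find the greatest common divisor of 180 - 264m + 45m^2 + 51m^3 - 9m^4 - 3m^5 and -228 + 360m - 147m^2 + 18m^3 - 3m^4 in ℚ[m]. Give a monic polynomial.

Repeated division with remainder:
  -3m^5 - 9m^4 + 51m^3 + 45m^2 - 264m + 180 = (m + 9)(-3m^4 + 18m^3 - 147m^2 + 360m - 228) + (36m^3 + 1008m^2 - 3276m + 2232)
  -3m^4 + 18m^3 - 147m^2 + 360m - 228 = (-(1/12)m + 17/6)(36m^3 + 1008m^2 - 3276m + 2232) + (-3276m^2 + 9828m - 6552)
  36m^3 + 1008m^2 - 3276m + 2232 = (-(1/91)m - 31/91)(-3276m^2 + 9828m - 6552) + (0)
Last nonzero remainder: -3276m^2 + 9828m - 6552. Dividing through by -3276 gives the monic gcd m^2 - 3m + 2.

2 - 3m + m^2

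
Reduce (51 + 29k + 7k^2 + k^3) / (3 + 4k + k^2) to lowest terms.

(17 + 4k + k^2)/(1 + k)

Euclidean algorithm in ℚ[k]:
  k^3 + 7k^2 + 29k + 51 = (k + 3)(k^2 + 4k + 3) + (14k + 42)
  k^2 + 4k + 3 = ((1/14)k + 1/14)(14k + 42) + (0)
Last nonzero remainder: 14k + 42. Dividing through by 14 gives the monic gcd k + 3.
Cancel k + 3 from numerator and denominator to get the reduced form.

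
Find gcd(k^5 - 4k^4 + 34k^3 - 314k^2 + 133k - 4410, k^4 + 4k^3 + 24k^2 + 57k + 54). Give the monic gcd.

Apply the Euclidean algorithm:
  k^5 - 4k^4 + 34k^3 - 314k^2 + 133k - 4410 = (k - 8)(k^4 + 4k^3 + 24k^2 + 57k + 54) + (42k^3 - 179k^2 + 535k - 3978)
  k^4 + 4k^3 + 24k^2 + 57k + 54 = ((1/42)k + 347/1764)(42k^3 - 179k^2 + 535k - 3978) + ((81979/1764)k^2 + (81979/1764)k + 81979/98)
  42k^3 - 179k^2 + 535k - 3978 = ((74088/81979)k - 389844/81979)((81979/1764)k^2 + (81979/1764)k + 81979/98) + (0)
Last nonzero remainder: (81979/1764)k^2 + (81979/1764)k + 81979/98. Dividing through by 81979/1764 gives the monic gcd k^2 + k + 18.

k^2 + k + 18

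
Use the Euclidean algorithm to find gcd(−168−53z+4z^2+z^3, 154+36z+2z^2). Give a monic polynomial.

Repeated division with remainder:
  z^3+4z^2−53z−168 = ((1/2)z−7)(2z^2+36z+154) + (122z+910)
  2z^2+36z+154 = ((1/61)z+643/3721)(122z+910) + (−12096/3721)
  122z+910 = (−(226981/6048)z−241865/864)(−12096/3721) + (0)
The last nonzero remainder is the constant −12096/3721, so the polynomials are coprime and gcd = 1.

1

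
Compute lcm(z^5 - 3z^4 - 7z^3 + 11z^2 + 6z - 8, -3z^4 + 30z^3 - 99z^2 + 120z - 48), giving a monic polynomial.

z^6 - 7z^5 + 5z^4 + 39z^3 - 38z^2 - 32z + 32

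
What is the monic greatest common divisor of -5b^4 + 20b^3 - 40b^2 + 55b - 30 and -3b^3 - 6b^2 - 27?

Apply the Euclidean algorithm:
  -5b^4 + 20b^3 - 40b^2 + 55b - 30 = ((5/3)b - 10)(-3b^3 - 6b^2 - 27) + (-100b^2 + 100b - 300)
  -3b^3 - 6b^2 - 27 = ((3/100)b + 9/100)(-100b^2 + 100b - 300) + (0)
Last nonzero remainder: -100b^2 + 100b - 300. Dividing through by -100 gives the monic gcd b^2 - b + 3.

b^2 - b + 3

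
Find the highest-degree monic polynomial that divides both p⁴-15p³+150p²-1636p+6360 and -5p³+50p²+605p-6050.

p-10

Apply the Euclidean algorithm:
  p⁴-15p³+150p²-1636p+6360 = (-(1/5)p+1)(-5p³+50p²+605p-6050) + (221p²-3451p+12410)
  -5p³+50p²+605p-6050 = (-(5/221)p-365/2873)(221p²-3451p+12410) + ((75600/169)p-756000/169)
  221p²-3451p+12410 = ((37349/75600)p-209729/75600)((75600/169)p-756000/169) + (0)
Last nonzero remainder: (75600/169)p-756000/169. Dividing through by 75600/169 gives the monic gcd p-10.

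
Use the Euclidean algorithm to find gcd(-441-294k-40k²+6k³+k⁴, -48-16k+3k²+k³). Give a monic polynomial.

3+k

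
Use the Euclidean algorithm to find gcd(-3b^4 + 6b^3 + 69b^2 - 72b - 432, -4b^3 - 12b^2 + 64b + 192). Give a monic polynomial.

b^2 - b - 12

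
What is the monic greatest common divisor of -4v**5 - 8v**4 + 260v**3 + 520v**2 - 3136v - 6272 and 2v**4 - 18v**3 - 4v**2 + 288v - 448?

Repeated division with remainder:
  -4v**5 - 8v**4 + 260v**3 + 520v**2 - 3136v - 6272 = (-2v - 22)(2v**4 - 18v**3 - 4v**2 + 288v - 448) + (-144v**3 + 1008v**2 + 2304v - 16128)
  2v**4 - 18v**3 - 4v**2 + 288v - 448 = (-(1/72)v + 1/36)(-144v**3 + 1008v**2 + 2304v - 16128) + (0)
Last nonzero remainder: -144v**3 + 1008v**2 + 2304v - 16128. Dividing through by -144 gives the monic gcd v**3 - 7v**2 - 16v + 112.

v**3 - 7v**2 - 16v + 112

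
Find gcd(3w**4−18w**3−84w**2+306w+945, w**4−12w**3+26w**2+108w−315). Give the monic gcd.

w**3−9w**2−w+105

Apply the Euclidean algorithm:
  3w**4−18w**3−84w**2+306w+945 = (3)(w**4−12w**3+26w**2+108w−315) + (18w**3−162w**2−18w+1890)
  w**4−12w**3+26w**2+108w−315 = ((1/18)w−1/6)(18w**3−162w**2−18w+1890) + (0)
Last nonzero remainder: 18w**3−162w**2−18w+1890. Dividing through by 18 gives the monic gcd w**3−9w**2−w+105.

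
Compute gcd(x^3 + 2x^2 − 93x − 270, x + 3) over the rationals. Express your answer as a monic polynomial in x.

x + 3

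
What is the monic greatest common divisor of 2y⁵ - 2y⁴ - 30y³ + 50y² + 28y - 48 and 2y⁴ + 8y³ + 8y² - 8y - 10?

Apply the Euclidean algorithm:
  2y⁵ - 2y⁴ - 30y³ + 50y² + 28y - 48 = (y - 5)(2y⁴ + 8y³ + 8y² - 8y - 10) + (2y³ + 98y² - 2y - 98)
  2y⁴ + 8y³ + 8y² - 8y - 10 = (y - 45)(2y³ + 98y² - 2y - 98) + (4420y² - 4420)
  2y³ + 98y² - 2y - 98 = ((1/2210)y + 49/2210)(4420y² - 4420) + (0)
Last nonzero remainder: 4420y² - 4420. Dividing through by 4420 gives the monic gcd y² - 1.

y² - 1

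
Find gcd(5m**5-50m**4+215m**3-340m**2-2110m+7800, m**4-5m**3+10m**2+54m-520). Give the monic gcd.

m**3-9m**2+46m-130

Apply the Euclidean algorithm:
  5m**5-50m**4+215m**3-340m**2-2110m+7800 = (5m-25)(m**4-5m**3+10m**2+54m-520) + (40m**3-360m**2+1840m-5200)
  m**4-5m**3+10m**2+54m-520 = ((1/40)m+1/10)(40m**3-360m**2+1840m-5200) + (0)
Last nonzero remainder: 40m**3-360m**2+1840m-5200. Dividing through by 40 gives the monic gcd m**3-9m**2+46m-130.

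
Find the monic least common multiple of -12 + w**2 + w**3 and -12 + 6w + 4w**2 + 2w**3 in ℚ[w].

Euclidean algorithm in ℚ[w]:
  w**3 + w**2 - 12 = (1/2)(2w**3 + 4w**2 + 6w - 12) + (-w**2 - 3w - 6)
  2w**3 + 4w**2 + 6w - 12 = (-2w + 2)(-w**2 - 3w - 6) + (0)
Last nonzero remainder: -w**2 - 3w - 6. Dividing through by -1 gives the monic gcd w**2 + 3w + 6.
Then lcm(f, g) = f·g / gcd(f, g); expanding and making the result monic gives the answer.

12 - 12w - w**2 + w**4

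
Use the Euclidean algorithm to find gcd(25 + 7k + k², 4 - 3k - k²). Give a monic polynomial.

1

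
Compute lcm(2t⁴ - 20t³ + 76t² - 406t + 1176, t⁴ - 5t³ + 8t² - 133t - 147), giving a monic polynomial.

t⁵ - 9t⁴ + 28t³ - 165t² + 385t + 588

By polynomial division,
  2t⁴ - 20t³ + 76t² - 406t + 1176 = (2)(t⁴ - 5t³ + 8t² - 133t - 147) + (-10t³ + 60t² - 140t + 1470)
  t⁴ - 5t³ + 8t² - 133t - 147 = (-(1/10)t - 1/10)(-10t³ + 60t² - 140t + 1470) + (0)
Last nonzero remainder: -10t³ + 60t² - 140t + 1470. Dividing through by -10 gives the monic gcd t³ - 6t² + 14t - 147.
Then lcm(f, g) = f·g / gcd(f, g); expanding and making the result monic gives the answer.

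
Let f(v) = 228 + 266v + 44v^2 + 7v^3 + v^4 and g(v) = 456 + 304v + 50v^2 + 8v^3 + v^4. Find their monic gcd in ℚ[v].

Apply the Euclidean algorithm:
  v^4 + 7v^3 + 44v^2 + 266v + 228 = (v^4 + 8v^3 + 50v^2 + 304v + 456) + (-v^3 - 6v^2 - 38v - 228)
  v^4 + 8v^3 + 50v^2 + 304v + 456 = (-v - 2)(-v^3 - 6v^2 - 38v - 228) + (0)
Last nonzero remainder: -v^3 - 6v^2 - 38v - 228. Dividing through by -1 gives the monic gcd v^3 + 6v^2 + 38v + 228.

228 + 38v + 6v^2 + v^3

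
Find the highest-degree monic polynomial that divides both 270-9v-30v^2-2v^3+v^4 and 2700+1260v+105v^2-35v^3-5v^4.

-90-27v+v^2+v^3

By polynomial division,
  v^4-2v^3-30v^2-9v+270 = (-1/5)(-5v^4-35v^3+105v^2+1260v+2700) + (-9v^3-9v^2+243v+810)
  -5v^4-35v^3+105v^2+1260v+2700 = ((5/9)v+10/3)(-9v^3-9v^2+243v+810) + (0)
Last nonzero remainder: -9v^3-9v^2+243v+810. Dividing through by -9 gives the monic gcd v^3+v^2-27v-90.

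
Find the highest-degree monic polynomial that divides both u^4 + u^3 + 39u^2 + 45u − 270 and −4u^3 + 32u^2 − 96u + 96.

Euclidean algorithm in ℚ[u]:
  u^4 + u^3 + 39u^2 + 45u − 270 = (−(1/4)u − 9/4)(−4u^3 + 32u^2 − 96u + 96) + (87u^2 − 147u − 54)
  −4u^3 + 32u^2 − 96u + 96 = (−(4/87)u + 244/841)(87u^2 − 147u − 54) + (−(46956/841)u + 93912/841)
  87u^2 − 147u − 54 = (−(24389/15652)u − 7569/15652)(−(46956/841)u + 93912/841) + (0)
Last nonzero remainder: −(46956/841)u + 93912/841. Dividing through by −46956/841 gives the monic gcd u − 2.

u − 2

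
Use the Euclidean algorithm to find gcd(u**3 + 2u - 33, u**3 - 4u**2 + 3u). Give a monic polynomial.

By polynomial division,
  u**3 + 2u - 33 = (u**3 - 4u**2 + 3u) + (4u**2 - u - 33)
  u**3 - 4u**2 + 3u = ((1/4)u - 15/16)(4u**2 - u - 33) + ((165/16)u - 495/16)
  4u**2 - u - 33 = ((64/165)u + 16/15)((165/16)u - 495/16) + (0)
Last nonzero remainder: (165/16)u - 495/16. Dividing through by 165/16 gives the monic gcd u - 3.

u - 3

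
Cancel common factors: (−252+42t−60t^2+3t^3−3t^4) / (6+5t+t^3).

(−42−3t^2)/(1+t)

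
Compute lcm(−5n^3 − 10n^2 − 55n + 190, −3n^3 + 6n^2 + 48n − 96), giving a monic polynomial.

Repeated division with remainder:
  −5n^3 − 10n^2 − 55n + 190 = (5/3)(−3n^3 + 6n^2 + 48n − 96) + (−20n^2 − 135n + 350)
  −3n^3 + 6n^2 + 48n − 96 = ((3/20)n − 21/16)(−20n^2 − 135n + 350) + (−(2907/16)n + 2907/8)
  −20n^2 − 135n + 350 = ((320/2907)n + 2800/2907)(−(2907/16)n + 2907/8) + (0)
Last nonzero remainder: −(2907/16)n + 2907/8. Dividing through by −2907/16 gives the monic gcd n − 2.
Then lcm(f, g) = f·g / gcd(f, g); expanding and making the result monic gives the answer.

n^5 + 2n^4 − 5n^3 − 70n^2 − 176n + 608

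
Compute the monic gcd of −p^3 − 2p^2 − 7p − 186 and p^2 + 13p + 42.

p + 6

Apply the Euclidean algorithm:
  −p^3 − 2p^2 − 7p − 186 = (−p + 11)(p^2 + 13p + 42) + (−108p − 648)
  p^2 + 13p + 42 = (−(1/108)p − 7/108)(−108p − 648) + (0)
Last nonzero remainder: −108p − 648. Dividing through by −108 gives the monic gcd p + 6.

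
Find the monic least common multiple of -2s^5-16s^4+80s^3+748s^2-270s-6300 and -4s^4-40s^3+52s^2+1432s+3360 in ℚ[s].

Apply the Euclidean algorithm:
  -2s^5-16s^4+80s^3+748s^2-270s-6300 = ((1/2)s-1)(-4s^4-40s^3+52s^2+1432s+3360) + (14s^3+84s^2-518s-2940)
  -4s^4-40s^3+52s^2+1432s+3360 = (-(2/7)s-8/7)(14s^3+84s^2-518s-2940) + (0)
Last nonzero remainder: 14s^3+84s^2-518s-2940. Dividing through by 14 gives the monic gcd s^3+6s^2-37s-210.
Then lcm(f, g) = f·g / gcd(f, g); expanding and making the result monic gives the answer.

s^6+12s^5-8s^4-534s^3-1361s^2+3690s+12600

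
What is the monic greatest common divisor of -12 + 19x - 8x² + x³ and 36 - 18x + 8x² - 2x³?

-3 + x

By polynomial division,
  x³ - 8x² + 19x - 12 = (-1/2)(-2x³ + 8x² - 18x + 36) + (-4x² + 10x + 6)
  -2x³ + 8x² - 18x + 36 = ((1/2)x - 3/4)(-4x² + 10x + 6) + (-(27/2)x + 81/2)
  -4x² + 10x + 6 = ((8/27)x + 4/27)(-(27/2)x + 81/2) + (0)
Last nonzero remainder: -(27/2)x + 81/2. Dividing through by -27/2 gives the monic gcd x - 3.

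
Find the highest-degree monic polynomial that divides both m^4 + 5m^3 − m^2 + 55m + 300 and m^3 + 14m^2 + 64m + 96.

Apply the Euclidean algorithm:
  m^4 + 5m^3 − m^2 + 55m + 300 = (m − 9)(m^3 + 14m^2 + 64m + 96) + (61m^2 + 535m + 1164)
  m^3 + 14m^2 + 64m + 96 = ((1/61)m + 319/3721)(61m^2 + 535m + 1164) + (−(3525/3721)m − 14100/3721)
  61m^2 + 535m + 1164 = (−(226981/3525)m − 360937/1175)(−(3525/3721)m − 14100/3721) + (0)
Last nonzero remainder: −(3525/3721)m − 14100/3721. Dividing through by −3525/3721 gives the monic gcd m + 4.

m + 4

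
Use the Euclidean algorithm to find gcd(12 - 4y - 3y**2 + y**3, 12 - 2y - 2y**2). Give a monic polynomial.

-2 + y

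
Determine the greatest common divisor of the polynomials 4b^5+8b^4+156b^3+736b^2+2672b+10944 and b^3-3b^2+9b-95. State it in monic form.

b^2+2b+19

Euclidean algorithm in ℚ[b]:
  4b^5+8b^4+156b^3+736b^2+2672b+10944 = (4b^2+20b+180)(b^3-3b^2+9b-95) + (1476b^2+2952b+28044)
  b^3-3b^2+9b-95 = ((1/1476)b-5/1476)(1476b^2+2952b+28044) + (0)
Last nonzero remainder: 1476b^2+2952b+28044. Dividing through by 1476 gives the monic gcd b^2+2b+19.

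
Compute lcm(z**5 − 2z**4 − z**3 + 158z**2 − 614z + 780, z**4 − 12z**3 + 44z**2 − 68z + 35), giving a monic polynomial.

By polynomial division,
  z**5 − 2z**4 − z**3 + 158z**2 − 614z + 780 = (z + 10)(z**4 − 12z**3 + 44z**2 − 68z + 35) + (75z**3 − 214z**2 + 31z + 430)
  z**4 − 12z**3 + 44z**2 − 68z + 35 = ((1/75)z − 686/5625)(75z**3 − 214z**2 + 31z + 430) + ((98371/5625)z**2 − (393484/5625)z + 98371/1125)
  75z**3 − 214z**2 + 31z + 430 = ((421875/98371)z + 483750/98371)((98371/5625)z**2 − (393484/5625)z + 98371/1125) + (0)
Last nonzero remainder: (98371/5625)z**2 − (393484/5625)z + 98371/1125. Dividing through by 98371/5625 gives the monic gcd z**2 − 4z + 5.
Then lcm(f, g) = f·g / gcd(f, g); expanding and making the result monic gives the answer.

z**7 − 10z**6 + 22z**5 + 152z**4 − 1885z**3 + 6798z**2 − 10538z + 5460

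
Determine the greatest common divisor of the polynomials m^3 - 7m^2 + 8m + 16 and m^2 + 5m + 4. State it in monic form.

m + 1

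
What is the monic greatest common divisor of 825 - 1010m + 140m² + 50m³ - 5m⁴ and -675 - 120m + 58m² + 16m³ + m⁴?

Repeated division with remainder:
  -5m⁴ + 50m³ + 140m² - 1010m + 825 = (-5)(m⁴ + 16m³ + 58m² - 120m - 675) + (130m³ + 430m² - 1610m - 2550)
  m⁴ + 16m³ + 58m² - 120m - 675 = ((1/130)m + 33/338)(130m³ + 430m² - 1610m - 2550) + ((4800/169)m² + (9600/169)m - 72000/169)
  130m³ + 430m² - 1610m - 2550 = ((2197/480)m + 2873/480)((4800/169)m² + (9600/169)m - 72000/169) + (0)
Last nonzero remainder: (4800/169)m² + (9600/169)m - 72000/169. Dividing through by 4800/169 gives the monic gcd m² + 2m - 15.

-15 + 2m + m²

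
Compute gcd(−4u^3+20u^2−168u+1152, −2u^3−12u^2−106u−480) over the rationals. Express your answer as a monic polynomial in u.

u^2+u+48

Euclidean algorithm in ℚ[u]:
  −4u^3+20u^2−168u+1152 = (2)(−2u^3−12u^2−106u−480) + (44u^2+44u+2112)
  −2u^3−12u^2−106u−480 = (−(1/22)u−5/22)(44u^2+44u+2112) + (0)
Last nonzero remainder: 44u^2+44u+2112. Dividing through by 44 gives the monic gcd u^2+u+48.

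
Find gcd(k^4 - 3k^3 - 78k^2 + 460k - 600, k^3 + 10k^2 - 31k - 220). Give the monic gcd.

By polynomial division,
  k^4 - 3k^3 - 78k^2 + 460k - 600 = (k - 13)(k^3 + 10k^2 - 31k - 220) + (83k^2 + 277k - 3460)
  k^3 + 10k^2 - 31k - 220 = ((1/83)k + 553/6889)(83k^2 + 277k - 3460) + (-(79560/6889)k + 397800/6889)
  83k^2 + 277k - 3460 = (-(571787/79560)k - 1191797/19890)(-(79560/6889)k + 397800/6889) + (0)
Last nonzero remainder: -(79560/6889)k + 397800/6889. Dividing through by -79560/6889 gives the monic gcd k - 5.

k - 5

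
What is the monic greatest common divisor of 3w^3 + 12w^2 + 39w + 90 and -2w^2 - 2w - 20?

w^2 + w + 10

Apply the Euclidean algorithm:
  3w^3 + 12w^2 + 39w + 90 = (-(3/2)w - 9/2)(-2w^2 - 2w - 20) + (0)
Last nonzero remainder: -2w^2 - 2w - 20. Dividing through by -2 gives the monic gcd w^2 + w + 10.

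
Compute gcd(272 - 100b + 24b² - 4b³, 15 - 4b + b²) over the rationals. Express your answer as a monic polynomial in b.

Repeated division with remainder:
  -4b³ + 24b² - 100b + 272 = (-4b + 8)(b² - 4b + 15) + (-8b + 152)
  b² - 4b + 15 = (-(1/8)b - 15/8)(-8b + 152) + (300)
  -8b + 152 = (-(2/75)b + 38/75)(300) + (0)
The last nonzero remainder is the constant 300, so the polynomials are coprime and gcd = 1.

1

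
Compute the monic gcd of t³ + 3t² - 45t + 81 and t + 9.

t + 9

Repeated division with remainder:
  t³ + 3t² - 45t + 81 = (t² - 6t + 9)(t + 9) + (0)
The last nonzero remainder t + 9 is already monic.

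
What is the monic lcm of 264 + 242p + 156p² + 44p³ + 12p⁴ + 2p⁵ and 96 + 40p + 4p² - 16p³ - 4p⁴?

-264 - 110p - 35p² + 34p³ + 10p⁴ + 4p⁵ + p⁶

Euclidean algorithm in ℚ[p]:
  2p⁵ + 12p⁴ + 44p³ + 156p² + 242p + 264 = (-(1/2)p - 1)(-4p⁴ - 16p³ + 4p² + 40p + 96) + (30p³ + 180p² + 330p + 360)
  -4p⁴ - 16p³ + 4p² + 40p + 96 = (-(2/15)p + 4/15)(30p³ + 180p² + 330p + 360) + (0)
Last nonzero remainder: 30p³ + 180p² + 330p + 360. Dividing through by 30 gives the monic gcd p³ + 6p² + 11p + 12.
Then lcm(f, g) = f·g / gcd(f, g); expanding and making the result monic gives the answer.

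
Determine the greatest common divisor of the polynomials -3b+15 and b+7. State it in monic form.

1

By polynomial division,
  -3b+15 = (-3)(b+7) + (36)
  b+7 = ((1/36)b+7/36)(36) + (0)
The last nonzero remainder is the constant 36, so the polynomials are coprime and gcd = 1.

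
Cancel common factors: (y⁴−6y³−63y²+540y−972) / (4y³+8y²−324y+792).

(y²+3y−54)/(4y+44)

Repeated division with remainder:
  y⁴−6y³−63y²+540y−972 = ((1/4)y−2)(4y³+8y²−324y+792) + (34y²−306y+612)
  4y³+8y²−324y+792 = ((2/17)y+22/17)(34y²−306y+612) + (0)
Last nonzero remainder: 34y²−306y+612. Dividing through by 34 gives the monic gcd y²−9y+18.
Cancel y²−9y+18 from numerator and denominator to get the reduced form.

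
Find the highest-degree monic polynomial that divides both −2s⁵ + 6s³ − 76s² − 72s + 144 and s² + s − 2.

s² + s − 2

By polynomial division,
  −2s⁵ + 6s³ − 76s² − 72s + 144 = (−2s³ + 2s² − 72)(s² + s − 2) + (0)
The last nonzero remainder s² + s − 2 is already monic.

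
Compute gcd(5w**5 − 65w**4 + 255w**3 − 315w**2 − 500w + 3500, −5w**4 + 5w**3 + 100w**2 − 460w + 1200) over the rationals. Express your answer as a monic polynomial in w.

w**2 − 3w + 10

Repeated division with remainder:
  5w**5 − 65w**4 + 255w**3 − 315w**2 − 500w + 3500 = (−w + 12)(−5w**4 + 5w**3 + 100w**2 − 460w + 1200) + (295w**3 − 1975w**2 + 6220w − 10900)
  −5w**4 + 5w**3 + 100w**2 − 460w + 1200 = (−(1/59)w − 336/3481)(295w**3 − 1975w**2 + 6220w − 10900) + ((51480/3481)w**2 − (154440/3481)w + 514800/3481)
  295w**3 − 1975w**2 + 6220w − 10900 = ((205379/10296)w − 379429/5148)((51480/3481)w**2 − (154440/3481)w + 514800/3481) + (0)
Last nonzero remainder: (51480/3481)w**2 − (154440/3481)w + 514800/3481. Dividing through by 51480/3481 gives the monic gcd w**2 − 3w + 10.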